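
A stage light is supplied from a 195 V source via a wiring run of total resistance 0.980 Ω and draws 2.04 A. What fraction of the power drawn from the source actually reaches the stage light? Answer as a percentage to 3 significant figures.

99.0 %

The wiring run carries the full 2.04 A.
P_line = I² R_line = (2.040)² × 0.980 = 4.078 W
P_source = V I = 195 × 2.040 = 397.8 W; P_load = 393.7 W
η = P_load / P_source = 393.7 / 397.8 = 0.9897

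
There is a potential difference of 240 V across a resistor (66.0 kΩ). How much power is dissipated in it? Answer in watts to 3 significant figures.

0.873 W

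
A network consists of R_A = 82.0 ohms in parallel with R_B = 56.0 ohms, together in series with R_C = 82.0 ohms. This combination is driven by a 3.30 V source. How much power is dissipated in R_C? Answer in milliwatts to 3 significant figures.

Combine R_A and R_B into their parallel equivalent first, reducing the network to two series resistors.
R_p = (82.0×56.0)/(82.0+56.0) = 33.28 Ω
R_total = R_p + 82.0 = 33.28 + 82.0 = 115.3 Ω
I = V / R_total = 3.30 / 115.3 = 0.02863 A
All the supply current flows through R_C; use P = I²R_C.
P_R_C = (0.02863)² × 82.0 = 0.06720 W

67.2 mW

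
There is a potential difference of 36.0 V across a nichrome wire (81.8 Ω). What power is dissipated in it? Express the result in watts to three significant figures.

15.8 W

V and R are stated; P = V²/R avoids computing the current.
P = (36.0 V)² / 81.8 Ω = 15.84 W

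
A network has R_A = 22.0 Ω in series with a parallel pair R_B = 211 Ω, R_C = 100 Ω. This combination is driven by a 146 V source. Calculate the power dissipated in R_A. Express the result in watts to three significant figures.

58.1 W

Reduce the parallel pair to R_p first; the network is then a simple series string.
R_p = (211×100)/(211+100) = 67.85 Ω
R_total = 22.0 + 67.85 = 89.85 Ω
I = V / R_total = 146 / 89.85 = 1.625 A
The full supply current passes through R_A: P = I²R.
P_R_A = (1.625)² × 22.0 = 58.09 W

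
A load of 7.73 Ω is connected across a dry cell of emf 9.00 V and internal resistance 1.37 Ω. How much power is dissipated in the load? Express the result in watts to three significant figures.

7.56 W

Load and internal resistance form a series loop — compute the loop current, then the load power via I²R.
I = ε / (r + R) = 9.00 / (1.37 + 7.73) = 0.9890 A
P_load = I² R = (0.9890)² × 7.73 = 7.561 W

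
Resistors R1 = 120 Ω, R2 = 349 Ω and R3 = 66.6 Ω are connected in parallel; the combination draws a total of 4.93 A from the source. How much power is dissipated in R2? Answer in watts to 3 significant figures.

The branches share the same voltage, but only the total current is given — find V from the equivalent resistance first.
1/R_eq = 1/120 + 1/349 + 1/66.6 ⇒ R_eq = 38.15 Ω
V = I_total × R_eq = 4.930 × 38.15 = 188.1 V
P_R2 = V² / R2 = (188.1)² / 349 = 101.3 W

101 W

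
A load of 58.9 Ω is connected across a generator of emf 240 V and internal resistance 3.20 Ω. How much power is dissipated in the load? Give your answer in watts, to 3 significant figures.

880 W

Find the circuit current first, then P = I²R for the load (series elements share I).
I = ε / (r + R) = 240 / (3.20 + 58.9) = 3.865 A
P_load = I² R = (3.865)² × 58.9 = 879.7 W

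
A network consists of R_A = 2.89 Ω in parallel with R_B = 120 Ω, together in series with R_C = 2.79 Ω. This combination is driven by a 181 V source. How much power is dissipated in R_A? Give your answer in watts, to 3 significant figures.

2870 W

Combine R_A and R_B into their parallel equivalent first, reducing the network to two series resistors.
R_p = (2.89×120)/(2.89+120) = 2.822 Ω
R_total = R_p + 2.79 = 2.822 + 2.79 = 5.612 Ω
I = V / R_total = 181 / 5.612 = 32.25 A
Voltage across the parallel pair: V_p = I × R_p = 32.25 × 2.822 = 91.02 V
R_A sits across V_p; its power is V_p²/R.
P_R_A = (91.02)² / 2.89 = 2866 W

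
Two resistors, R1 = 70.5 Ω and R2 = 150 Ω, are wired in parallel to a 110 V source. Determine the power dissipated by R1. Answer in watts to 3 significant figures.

172 W

Parallel branches share the same voltage; P = V²/R gives the branch power in one step.
P_R1 = V² / R1 = (110)² / 70.5 Ω = 171.6 W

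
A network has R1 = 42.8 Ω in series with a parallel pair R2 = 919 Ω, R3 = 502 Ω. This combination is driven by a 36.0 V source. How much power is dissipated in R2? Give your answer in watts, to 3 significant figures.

Replace R2 and R3 with their parallel equivalent so the circuit becomes R1 in series with R_p.
R_p = (919×502)/(919+502) = 324.7 Ω
R_total = 42.8 + 324.7 = 367.5 Ω
I = V / R_total = 36.0 / 367.5 = 0.09797 A
Voltage across the parallel pair: V_p = I × R_p = 0.09797 × 324.7 = 31.81 V
With V_p across R2, its power is V_p²/R2.
P_R2 = (31.81)² / 919 = 1.101 W

1.10 W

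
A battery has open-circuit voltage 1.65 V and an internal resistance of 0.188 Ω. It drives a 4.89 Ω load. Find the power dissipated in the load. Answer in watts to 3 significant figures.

Find the circuit current first, then P = I²R for the load (series elements share I).
I = ε / (r + R) = 1.65 / (0.188 + 4.89) = 0.3249 A
P_load = I² R = (0.3249)² × 4.89 = 0.5163 W

0.516 W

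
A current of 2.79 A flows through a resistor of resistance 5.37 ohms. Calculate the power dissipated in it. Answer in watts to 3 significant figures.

41.8 W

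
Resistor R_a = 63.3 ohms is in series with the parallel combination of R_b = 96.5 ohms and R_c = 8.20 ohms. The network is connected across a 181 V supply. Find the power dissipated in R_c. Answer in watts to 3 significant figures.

45.5 W

Collapse R_b‖R_c to a single equivalent, reducing the network to two series elements.
R_p = (96.5×8.20)/(96.5+8.20) = 7.558 Ω
R_total = 63.3 + 7.558 = 70.86 Ω
I = V / R_total = 181 / 70.86 = 2.554 A
Voltage across the parallel pair: V_p = I × R_p = 2.554 × 7.558 = 19.31 V
R_c sees V_p directly, so P = V_p² / R_c.
P_R_c = (19.31)² / 8.20 = 45.45 W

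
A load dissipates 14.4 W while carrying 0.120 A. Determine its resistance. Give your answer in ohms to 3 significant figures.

The two known quantities fix the third via R = P / I².
R = 14.4 / (0.1200)² = 1000 Ω

1000 Ω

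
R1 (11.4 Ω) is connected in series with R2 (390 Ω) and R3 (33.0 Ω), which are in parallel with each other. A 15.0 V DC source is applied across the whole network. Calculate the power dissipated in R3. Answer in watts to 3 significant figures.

3.61 W

First combine the parallel branches into one equivalent R_p, then R1 + R_p is a series pair.
R_p = (390×33.0)/(390+33.0) = 30.43 Ω
R_total = 11.4 + 30.43 = 41.83 Ω
I = V / R_total = 15.0 / 41.83 = 0.3586 A
Voltage across the parallel pair: V_p = I × R_p = 0.3586 × 30.43 = 10.91 V
With V_p across R3, its power is V_p²/R3.
P_R3 = (10.91)² / 33.0 = 3.608 W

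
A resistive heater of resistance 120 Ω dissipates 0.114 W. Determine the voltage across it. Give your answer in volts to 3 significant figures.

3.70 V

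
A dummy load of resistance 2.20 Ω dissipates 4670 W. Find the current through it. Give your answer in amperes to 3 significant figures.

Rearranging the power relation for the two known quantities gives I = √(P / R).
I = √(4670 / 2.20) = 46.07 A

46.1 A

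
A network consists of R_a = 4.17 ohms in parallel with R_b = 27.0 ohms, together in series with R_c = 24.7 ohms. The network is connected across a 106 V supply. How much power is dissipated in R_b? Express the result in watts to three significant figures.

Combine R_a and R_b into their parallel equivalent first, reducing the network to two series resistors.
R_p = (4.17×27.0)/(4.17+27.0) = 3.612 Ω
R_total = R_p + 24.7 = 3.612 + 24.7 = 28.31 Ω
I = V / R_total = 106 / 28.31 = 3.744 A
Voltage across the parallel pair: V_p = I × R_p = 3.744 × 3.612 = 13.52 V
R_b sits across V_p; its power is V_p²/R.
P_R_b = (13.52)² / 27.0 = 6.774 W

6.77 W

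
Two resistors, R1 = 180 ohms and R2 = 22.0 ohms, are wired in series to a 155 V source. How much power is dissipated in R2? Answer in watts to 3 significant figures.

Series elements share the same current, so find I first, then use P = I²R.
R_total = 180 + 22.0 = 202.0 Ω
I = V / R_total = 155 / 202.0 = 0.7673 A
P_R2 = I² × R2 = (0.7673)² × 22.0 = 12.95 W

13.0 W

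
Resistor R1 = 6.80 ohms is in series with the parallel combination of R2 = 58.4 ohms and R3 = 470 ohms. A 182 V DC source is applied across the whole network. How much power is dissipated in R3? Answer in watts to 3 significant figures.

Replace R2 and R3 with their parallel equivalent so the circuit becomes R1 in series with R_p.
R_p = (58.4×470)/(58.4+470) = 51.95 Ω
R_total = 6.80 + 51.95 = 58.75 Ω
I = V / R_total = 182 / 58.75 = 3.098 A
Voltage across the parallel pair: V_p = I × R_p = 3.098 × 51.95 = 160.9 V
R3 is across V_p, so use P = V²/R for that branch.
P_R3 = (160.9)² / 470 = 55.11 W

55.1 W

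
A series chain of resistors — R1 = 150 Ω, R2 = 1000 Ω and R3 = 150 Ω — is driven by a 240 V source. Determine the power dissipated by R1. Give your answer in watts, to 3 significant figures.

In a series string the same current flows through every resistor — find that current, then P = I²R for the one we want.
R_total = 150 + 1000 + 150 = 1300 Ω
I = V / R_total = 240 / 1300 = 0.1846 A
P_R1 = I² × R1 = (0.1846)² × 150 = 5.112 W

5.11 W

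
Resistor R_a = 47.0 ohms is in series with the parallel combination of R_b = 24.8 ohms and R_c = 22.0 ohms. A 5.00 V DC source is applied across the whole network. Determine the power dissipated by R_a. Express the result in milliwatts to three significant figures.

Collapse R_b‖R_c to a single equivalent, reducing the network to two series elements.
R_p = (24.8×22.0)/(24.8+22.0) = 11.66 Ω
R_total = 47.0 + 11.66 = 58.66 Ω
I = V / R_total = 5.00 / 58.66 = 0.08524 A
R_a is in the main series path, so its power is I²R_a.
P_R_a = (0.08524)² × 47.0 = 0.3415 W

341 mW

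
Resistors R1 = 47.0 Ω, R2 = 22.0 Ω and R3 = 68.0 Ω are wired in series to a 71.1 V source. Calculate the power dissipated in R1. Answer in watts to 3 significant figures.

12.7 W

In a series string the same current flows through every resistor — find that current, then P = I²R for the one we want.
R_total = 47.0 + 22.0 + 68.0 = 137.0 Ω
I = V / R_total = 71.1 / 137.0 = 0.5190 A
P_R1 = I² × R1 = (0.5190)² × 47.0 = 12.66 W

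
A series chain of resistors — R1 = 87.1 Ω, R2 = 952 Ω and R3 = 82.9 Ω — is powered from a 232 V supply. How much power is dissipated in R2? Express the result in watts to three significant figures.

40.7 W

Series elements share the same current, so find I first, then use P = I²R.
R_total = 87.1 + 952 + 82.9 = 1122 Ω
I = V / R_total = 232 / 1122 = 0.2068 A
P_R2 = I² × R2 = (0.2068)² × 952 = 40.70 W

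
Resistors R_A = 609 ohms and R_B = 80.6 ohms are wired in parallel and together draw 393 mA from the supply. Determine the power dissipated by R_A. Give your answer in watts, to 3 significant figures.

Only the total current is stated, so first find the parallel equivalent to get the voltage across the combination.
1/R_eq = 1/609 + 1/80.6 ⇒ R_eq = 71.18 Ω
V = I_total × R_eq = 0.3930 × 71.18 = 27.97 V
P_R_A = V² / R_A = (27.97)² / 609 = 1.285 W

1.28 W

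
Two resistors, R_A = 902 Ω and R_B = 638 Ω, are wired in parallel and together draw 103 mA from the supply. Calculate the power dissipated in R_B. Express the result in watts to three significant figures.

Parallel branches share V, not I — compute V via R_eq, then use V²/R for the target branch.
1/R_eq = 1/902 + 1/638 ⇒ R_eq = 373.7 Ω
V = I_total × R_eq = 0.1030 × 373.7 = 38.49 V
P_R_B = V² / R_B = (38.49)² / 638 = 2.322 W

2.32 W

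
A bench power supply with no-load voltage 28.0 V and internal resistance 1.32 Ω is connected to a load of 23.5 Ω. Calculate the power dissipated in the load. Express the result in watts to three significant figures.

29.9 W

Find the circuit current first, then P = I²R for the load (series elements share I).
I = ε / (r + R) = 28.0 / (1.32 + 23.5) = 1.128 A
P_load = I² R = (1.128)² × 23.5 = 29.91 W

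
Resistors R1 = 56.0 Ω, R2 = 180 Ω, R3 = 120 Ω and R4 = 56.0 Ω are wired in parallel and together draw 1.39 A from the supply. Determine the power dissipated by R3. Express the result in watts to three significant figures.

We need the common branch voltage; get it from I_total × R_eq, then P = V²/R for the branch.
1/R_eq = 1/56.0 + 1/180 + 1/120 + 1/56.0 ⇒ R_eq = 20.16 Ω
V = I_total × R_eq = 1.390 × 20.16 = 28.02 V
P_R3 = V² / R3 = (28.02)² / 120 = 6.544 W

6.54 W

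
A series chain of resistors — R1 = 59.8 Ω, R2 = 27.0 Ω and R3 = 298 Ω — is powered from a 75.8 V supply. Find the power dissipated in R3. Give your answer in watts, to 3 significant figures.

11.6 W

Since the resistors are in series they all carry the loop current I = V/R_total; the power in any one is I²R.
R_total = 59.8 + 27.0 + 298 = 384.8 Ω
I = V / R_total = 75.8 / 384.8 = 0.1970 A
P_R3 = I² × R3 = (0.1970)² × 298 = 11.56 W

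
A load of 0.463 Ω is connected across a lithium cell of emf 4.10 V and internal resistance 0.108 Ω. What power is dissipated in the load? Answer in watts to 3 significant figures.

23.9 W

The internal resistance and the load are in series, so the same I flows through both; get I from ε/(r+R), then I²R for the load.
I = ε / (r + R) = 4.10 / (0.108 + 0.463) = 7.180 A
P_load = I² R = (7.180)² × 0.463 = 23.87 W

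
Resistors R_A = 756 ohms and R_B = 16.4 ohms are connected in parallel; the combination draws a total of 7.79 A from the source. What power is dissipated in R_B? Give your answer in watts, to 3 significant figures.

We need the common branch voltage; get it from I_total × R_eq, then P = V²/R for the branch.
1/R_eq = 1/756 + 1/16.4 ⇒ R_eq = 16.05 Ω
V = I_total × R_eq = 7.790 × 16.05 = 125.0 V
P_R_B = V² / R_B = (125.0)² / 16.4 = 953.4 W

953 W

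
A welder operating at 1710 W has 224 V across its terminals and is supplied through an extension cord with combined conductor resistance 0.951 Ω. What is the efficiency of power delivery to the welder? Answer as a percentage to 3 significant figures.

I = P / V = 1710 / 224 = 7.634 A through the extension cord.
P_line = I² R_line = (7.634)² × 0.951 = 55.42 W
P_source = P_load + P_line = 1710 + 55.42 = 1765 W
η = P_load / P_source = 1710 / 1765 = 0.9686

96.9 %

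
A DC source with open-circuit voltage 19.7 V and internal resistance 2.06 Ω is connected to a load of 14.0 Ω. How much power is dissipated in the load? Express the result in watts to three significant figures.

21.1 W

Load and internal resistance form a series loop — compute the loop current, then the load power via I²R.
I = ε / (r + R) = 19.7 / (2.06 + 14.0) = 1.227 A
P_load = I² R = (1.227)² × 14.0 = 21.07 W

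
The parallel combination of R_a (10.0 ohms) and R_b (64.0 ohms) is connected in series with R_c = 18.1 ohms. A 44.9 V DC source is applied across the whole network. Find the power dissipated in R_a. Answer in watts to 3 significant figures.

21.1 W

Reduce the parallel combination to a single R_p; the circuit then becomes R_p in series with the remaining resistor.
R_p = (10.0×64.0)/(10.0+64.0) = 8.649 Ω
R_total = R_p + 18.1 = 8.649 + 18.1 = 26.75 Ω
I = V / R_total = 44.9 / 26.75 = 1.679 A
Voltage across the parallel pair: V_p = I × R_p = 1.679 × 8.649 = 14.52 V
R_a has V_p across it, so P = V_p²/R_a.
P_R_a = (14.52)² / 10.0 = 21.08 W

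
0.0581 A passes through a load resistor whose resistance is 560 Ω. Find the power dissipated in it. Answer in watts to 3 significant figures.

Current and resistance are given, so P = I²R is the direct form.
P = (0.05810 A)² × 560 Ω = 1.890 W

1.89 W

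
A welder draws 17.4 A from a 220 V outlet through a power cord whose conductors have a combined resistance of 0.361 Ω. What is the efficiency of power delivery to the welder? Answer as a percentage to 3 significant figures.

97.1 %

The power cord carries the full 17.4 A.
P_line = I² R_line = (17.40)² × 0.361 = 109.3 W
P_source = V I = 220 × 17.40 = 3828 W; P_load = 3719 W
η = P_load / P_source = 3719 / 3828 = 0.9714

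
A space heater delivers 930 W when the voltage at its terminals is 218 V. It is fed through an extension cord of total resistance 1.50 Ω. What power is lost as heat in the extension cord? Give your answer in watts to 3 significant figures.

The extension cord and load are in series, so the same current flows in both; the loss is I²R_line.
I = P / V = 930 / 218 = 4.266 A through the extension cord.
P_line = I² R_line = (4.266)² × 1.50 = 27.30 W

27.3 W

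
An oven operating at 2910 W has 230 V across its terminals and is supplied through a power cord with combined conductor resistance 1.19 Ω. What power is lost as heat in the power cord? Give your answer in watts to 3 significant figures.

190 W

Line loss is just I²R for the cable — we know both I and R_line directly.
I = P / V = 2910 / 230 = 12.65 A through the power cord.
P_line = I² R_line = (12.65)² × 1.19 = 190.5 W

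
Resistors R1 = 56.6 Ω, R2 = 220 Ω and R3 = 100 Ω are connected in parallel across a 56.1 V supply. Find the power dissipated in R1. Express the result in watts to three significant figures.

R1 sits directly across the source, so P = V²/R with V = 56.1 V.
P_R1 = V² / R1 = (56.1)² / 56.6 Ω = 55.60 W

55.6 W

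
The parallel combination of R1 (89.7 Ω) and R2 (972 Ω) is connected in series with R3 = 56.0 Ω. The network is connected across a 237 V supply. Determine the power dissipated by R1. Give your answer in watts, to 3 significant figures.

221 W

First find R_p for the parallel pair, then treat R_p + R3 as a series loop.
R_p = (89.7×972)/(89.7+972) = 82.12 Ω
R_total = R_p + 56.0 = 82.12 + 56.0 = 138.1 Ω
I = V / R_total = 237 / 138.1 = 1.716 A
Voltage across the parallel pair: V_p = I × R_p = 1.716 × 82.12 = 140.9 V
R1 sits across V_p; its power is V_p²/R.
P_R1 = (140.9)² / 89.7 = 221.4 W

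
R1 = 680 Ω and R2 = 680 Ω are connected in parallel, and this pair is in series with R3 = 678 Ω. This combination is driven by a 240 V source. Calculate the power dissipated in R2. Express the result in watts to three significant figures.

Reduce the parallel combination to a single R_p; the circuit then becomes R_p in series with the remaining resistor.
R_p = (680×680)/(680+680) = 340.0 Ω
R_total = R_p + 678 = 340.0 + 678 = 1018 Ω
I = V / R_total = 240 / 1018 = 0.2358 A
Voltage across the parallel pair: V_p = I × R_p = 0.2358 × 340.0 = 80.16 V
R2 has V_p across it, so P = V_p²/R2.
P_R2 = (80.16)² / 680 = 9.449 W

9.45 W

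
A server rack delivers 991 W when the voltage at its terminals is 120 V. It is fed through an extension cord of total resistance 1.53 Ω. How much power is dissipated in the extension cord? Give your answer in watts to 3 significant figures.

104 W

The extension cord and load are in series, so the same current flows in both; the loss is I²R_line.
I = P / V = 991 / 120 = 8.258 A through the extension cord.
P_line = I² R_line = (8.258)² × 1.53 = 104.3 W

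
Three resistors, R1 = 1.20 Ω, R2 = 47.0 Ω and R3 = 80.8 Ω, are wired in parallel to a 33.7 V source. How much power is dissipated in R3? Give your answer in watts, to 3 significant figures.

Every branch has 33.7 V across it, so for R3 the power is simply V²/R.
P_R3 = V² / R3 = (33.7)² / 80.8 Ω = 14.06 W

14.1 W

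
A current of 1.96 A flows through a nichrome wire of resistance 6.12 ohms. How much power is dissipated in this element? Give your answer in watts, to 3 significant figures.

23.5 W

The current through and the resistance of the element are both given; use P = I²R.
P = (1.960 A)² × 6.12 Ω = 23.51 W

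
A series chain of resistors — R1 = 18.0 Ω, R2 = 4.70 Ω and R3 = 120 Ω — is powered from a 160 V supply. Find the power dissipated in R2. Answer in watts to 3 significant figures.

5.91 W

The current is common to all series resistors; compute it, then apply P = I²R for the target.
R_total = 18.0 + 4.70 + 120 = 142.7 Ω
I = V / R_total = 160 / 142.7 = 1.121 A
P_R2 = I² × R2 = (1.121)² × 4.70 = 5.909 W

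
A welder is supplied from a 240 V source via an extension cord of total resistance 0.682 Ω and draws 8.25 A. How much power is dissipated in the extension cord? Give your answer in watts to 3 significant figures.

Line loss is just I²R for the cable — we know both I and R_line directly.
The extension cord carries the full 8.25 A.
P_line = I² R_line = (8.250)² × 0.682 = 46.42 W

46.4 W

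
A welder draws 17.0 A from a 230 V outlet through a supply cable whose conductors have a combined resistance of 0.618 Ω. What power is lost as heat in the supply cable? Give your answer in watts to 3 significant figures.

179 W

The supply cable and load are in series, so the same current flows in both; the loss is I²R_line.
The supply cable carries the full 17.0 A.
P_line = I² R_line = (17.00)² × 0.618 = 178.6 W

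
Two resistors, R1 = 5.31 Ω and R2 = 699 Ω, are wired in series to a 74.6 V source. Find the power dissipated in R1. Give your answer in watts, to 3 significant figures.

In a series string the same current flows through every resistor — find that current, then P = I²R for the one we want.
R_total = 5.31 + 699 = 704.3 Ω
I = V / R_total = 74.6 / 704.3 = 0.1059 A
P_R1 = I² × R1 = (0.1059)² × 5.31 = 0.05957 W

0.0596 W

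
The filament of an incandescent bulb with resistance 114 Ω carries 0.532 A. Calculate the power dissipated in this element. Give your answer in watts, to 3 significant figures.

32.3 W

Knowing I and R, the power is just I²R — no need to find V first.
P = (0.5320 A)² × 114 Ω = 32.26 W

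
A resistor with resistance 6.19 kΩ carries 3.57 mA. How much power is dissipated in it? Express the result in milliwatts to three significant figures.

The current through and the resistance of the element are both given; use P = I²R.
P = (0.003570 A)² × 6190 Ω = 0.07889 W

78.9 mW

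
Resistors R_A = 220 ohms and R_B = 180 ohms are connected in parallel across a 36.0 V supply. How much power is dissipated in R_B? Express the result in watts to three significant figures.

7.20 W

Each parallel branch sees the full supply voltage, so P = V²/R applies directly to the target branch.
P_R_B = V² / R_B = (36.0)² / 180 Ω = 7.200 W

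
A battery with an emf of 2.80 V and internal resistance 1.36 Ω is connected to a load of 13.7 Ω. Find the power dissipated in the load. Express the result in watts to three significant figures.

0.474 W

With r and R in series, I = ε/(r+R); the load dissipates I²R.
I = ε / (r + R) = 2.80 / (1.36 + 13.7) = 0.1859 A
P_load = I² R = (0.1859)² × 13.7 = 0.4736 W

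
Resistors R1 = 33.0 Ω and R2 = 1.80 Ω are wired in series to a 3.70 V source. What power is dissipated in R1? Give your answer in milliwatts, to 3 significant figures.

The current is common to all series resistors; compute it, then apply P = I²R for the target.
R_total = 33.0 + 1.80 = 34.80 Ω
I = V / R_total = 3.70 / 34.80 = 0.1063 A
P_R1 = I² × R1 = (0.1063)² × 33.0 = 0.3730 W

373 mW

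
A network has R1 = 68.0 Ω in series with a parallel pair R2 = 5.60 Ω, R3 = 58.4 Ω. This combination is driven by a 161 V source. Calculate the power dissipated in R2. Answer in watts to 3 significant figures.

22.6 W

Replace R2 and R3 with their parallel equivalent so the circuit becomes R1 in series with R_p.
R_p = (5.60×58.4)/(5.60+58.4) = 5.110 Ω
R_total = 68.0 + 5.110 = 73.11 Ω
I = V / R_total = 161 / 73.11 = 2.202 A
Voltage across the parallel pair: V_p = I × R_p = 2.202 × 5.110 = 11.25 V
With V_p across R2, its power is V_p²/R2.
P_R2 = (11.25)² / 5.60 = 22.61 W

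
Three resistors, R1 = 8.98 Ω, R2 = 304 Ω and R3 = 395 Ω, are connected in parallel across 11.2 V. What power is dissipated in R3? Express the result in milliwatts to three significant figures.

318 mW

R3 sits directly across the source, so P = V²/R with V = 11.2 V.
P_R3 = V² / R3 = (11.2)² / 395 Ω = 0.3176 W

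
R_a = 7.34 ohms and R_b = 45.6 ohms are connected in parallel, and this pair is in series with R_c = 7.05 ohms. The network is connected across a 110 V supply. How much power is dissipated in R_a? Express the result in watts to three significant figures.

Collapse the R_a‖R_b pair into one equivalent R_p; then R_p and R_c form a series string.
R_p = (7.34×45.6)/(7.34+45.6) = 6.322 Ω
R_total = R_p + 7.05 = 6.322 + 7.05 = 13.37 Ω
I = V / R_total = 110 / 13.37 = 8.226 A
Voltage across the parallel pair: V_p = I × R_p = 8.226 × 6.322 = 52.01 V
Use P = V²/R for R_a with V = V_p.
P_R_a = (52.01)² / 7.34 = 368.5 W

368 W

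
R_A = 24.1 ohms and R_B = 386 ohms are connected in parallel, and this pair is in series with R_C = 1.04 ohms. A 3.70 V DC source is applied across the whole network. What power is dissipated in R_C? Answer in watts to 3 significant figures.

0.0253 W

First find R_p for the parallel pair, then treat R_p + R_C as a series loop.
R_p = (24.1×386)/(24.1+386) = 22.68 Ω
R_total = R_p + 1.04 = 22.68 + 1.04 = 23.72 Ω
I = V / R_total = 3.70 / 23.72 = 0.1560 A
R_C is the series element, so its power is I²R.
P_R_C = (0.1560)² × 1.04 = 0.02530 W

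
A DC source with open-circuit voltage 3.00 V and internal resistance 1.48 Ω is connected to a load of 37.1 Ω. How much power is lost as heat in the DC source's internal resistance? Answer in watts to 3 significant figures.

Internal loss is I²r, with I set by the total series resistance r+R.
I = ε / (r + R) = 3.00 / (1.48 + 37.1) = 0.07776 A
P_int = I² r = (0.07776)² × 1.48 = 0.008949 W

0.00895 W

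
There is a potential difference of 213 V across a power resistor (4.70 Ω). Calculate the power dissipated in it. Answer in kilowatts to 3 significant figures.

9.65 kW

V and R are stated; P = V²/R avoids computing the current.
P = (213 V)² / 4.70 Ω = 9653 W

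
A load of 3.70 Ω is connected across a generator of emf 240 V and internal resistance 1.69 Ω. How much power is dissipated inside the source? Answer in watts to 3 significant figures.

The source's internal resistance is just another series element carrying I; its dissipation is I²r.
I = ε / (r + R) = 240 / (1.69 + 3.70) = 44.53 A
P_int = I² r = (44.53)² × 1.69 = 3351 W

3350 W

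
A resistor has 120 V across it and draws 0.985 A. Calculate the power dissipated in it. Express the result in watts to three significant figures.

118 W

Both the voltage across and the current through the element are known, so P = V I applies directly.
P = 120 V × 0.9850 A = 118.2 W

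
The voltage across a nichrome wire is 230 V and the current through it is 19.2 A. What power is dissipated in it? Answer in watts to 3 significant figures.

4420 W

Since both terminal voltage and current are stated, P = V I gives the power in one step.
P = 230 V × 19.20 A = 4416 W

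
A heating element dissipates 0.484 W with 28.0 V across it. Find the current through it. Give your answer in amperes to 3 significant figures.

The two known quantities fix the third via I = P / V.
I = 0.484 / 28.0 = 0.01729 A

0.0173 A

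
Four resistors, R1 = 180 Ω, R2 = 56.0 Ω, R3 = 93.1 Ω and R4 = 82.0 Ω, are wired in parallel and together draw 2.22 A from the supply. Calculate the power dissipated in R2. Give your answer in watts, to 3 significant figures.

41.0 W

We need the common branch voltage; get it from I_total × R_eq, then P = V²/R for the branch.
1/R_eq = 1/180 + 1/56.0 + 1/93.1 + 1/82.0 ⇒ R_eq = 21.58 Ω
V = I_total × R_eq = 2.220 × 21.58 = 47.90 V
P_R2 = V² / R2 = (47.90)² / 56.0 = 40.97 W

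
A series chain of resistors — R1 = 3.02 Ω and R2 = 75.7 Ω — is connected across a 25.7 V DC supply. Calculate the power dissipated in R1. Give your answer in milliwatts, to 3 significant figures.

Series elements share the same current, so find I first, then use P = I²R.
R_total = 3.02 + 75.7 = 78.72 Ω
I = V / R_total = 25.7 / 78.72 = 0.3265 A
P_R1 = I² × R1 = (0.3265)² × 3.02 = 0.3219 W

322 mW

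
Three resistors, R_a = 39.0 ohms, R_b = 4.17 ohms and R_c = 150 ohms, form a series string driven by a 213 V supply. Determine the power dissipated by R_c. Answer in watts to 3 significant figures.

In a series string the same current flows through every resistor — find that current, then P = I²R for the one we want.
R_total = 39.0 + 4.17 + 150 = 193.2 Ω
I = V / R_total = 213 / 193.2 = 1.103 A
P_R_c = I² × R_c = (1.103)² × 150 = 182.4 W

182 W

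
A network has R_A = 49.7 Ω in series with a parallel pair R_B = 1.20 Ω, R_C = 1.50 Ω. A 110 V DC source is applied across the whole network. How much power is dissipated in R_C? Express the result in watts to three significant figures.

First combine the parallel branches into one equivalent R_p, then R_A + R_p is a series pair.
R_p = (1.20×1.50)/(1.20+1.50) = 0.6667 Ω
R_total = 49.7 + 0.6667 = 50.37 Ω
I = V / R_total = 110 / 50.37 = 2.184 A
Voltage across the parallel pair: V_p = I × R_p = 2.184 × 0.6667 = 1.456 V
R_C is across V_p, so use P = V²/R for that branch.
P_R_C = (1.456)² / 1.50 = 1.413 W

1.41 W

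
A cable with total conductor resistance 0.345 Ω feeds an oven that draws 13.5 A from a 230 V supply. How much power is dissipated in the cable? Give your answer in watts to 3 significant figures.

62.9 W

The cable and load are in series, so the same current flows in both; the loss is I²R_line.
The cable carries the full 13.5 A.
P_line = I² R_line = (13.50)² × 0.345 = 62.88 W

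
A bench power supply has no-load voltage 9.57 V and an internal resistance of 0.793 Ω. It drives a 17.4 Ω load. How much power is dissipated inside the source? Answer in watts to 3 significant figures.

The source's internal resistance is just another series element carrying I; its dissipation is I²r.
I = ε / (r + R) = 9.57 / (0.793 + 17.4) = 0.5260 A
P_int = I² r = (0.5260)² × 0.793 = 0.2194 W

0.219 W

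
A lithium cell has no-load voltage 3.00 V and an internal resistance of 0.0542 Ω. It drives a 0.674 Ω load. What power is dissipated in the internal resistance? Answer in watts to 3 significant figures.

0.920 W

The internal resistance carries the same current as the load; P_int = I²r.
I = ε / (r + R) = 3.00 / (0.0542 + 0.674) = 4.120 A
P_int = I² r = (4.120)² × 0.0542 = 0.9199 W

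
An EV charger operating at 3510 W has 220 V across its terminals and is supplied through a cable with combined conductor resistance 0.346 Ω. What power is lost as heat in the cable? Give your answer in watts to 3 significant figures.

88.1 W

The cable and load are in series, so the same current flows in both; the loss is I²R_line.
I = P / V = 3510 / 220 = 15.95 A through the cable.
P_line = I² R_line = (15.95)² × 0.346 = 88.07 W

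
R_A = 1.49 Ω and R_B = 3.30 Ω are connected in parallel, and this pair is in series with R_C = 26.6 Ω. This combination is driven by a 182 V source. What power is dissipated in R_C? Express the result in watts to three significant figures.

Reduce the parallel combination to a single R_p; the circuit then becomes R_p in series with the remaining resistor.
R_p = (1.49×3.30)/(1.49+3.30) = 1.027 Ω
R_total = R_p + 26.6 = 1.027 + 26.6 = 27.63 Ω
I = V / R_total = 182 / 27.63 = 6.588 A
R_C is the series element, so its power is I²R.
P_R_C = (6.588)² × 26.6 = 1154 W

1150 W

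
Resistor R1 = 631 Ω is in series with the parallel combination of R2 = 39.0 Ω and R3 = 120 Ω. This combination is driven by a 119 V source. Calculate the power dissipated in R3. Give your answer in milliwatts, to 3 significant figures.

First combine the parallel branches into one equivalent R_p, then R1 + R_p is a series pair.
R_p = (39.0×120)/(39.0+120) = 29.43 Ω
R_total = 631 + 29.43 = 660.4 Ω
I = V / R_total = 119 / 660.4 = 0.1802 A
Voltage across the parallel pair: V_p = I × R_p = 0.1802 × 29.43 = 5.304 V
R3 is across V_p, so use P = V²/R for that branch.
P_R3 = (5.304)² / 120 = 0.2344 W

234 mW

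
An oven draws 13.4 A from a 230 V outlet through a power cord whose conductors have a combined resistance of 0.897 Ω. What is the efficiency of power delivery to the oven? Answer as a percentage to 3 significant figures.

The power cord carries the full 13.4 A.
P_line = I² R_line = (13.40)² × 0.897 = 161.1 W
P_source = V I = 230 × 13.40 = 3082 W; P_load = 2921 W
η = P_load / P_source = 2921 / 3082 = 0.9477

94.8 %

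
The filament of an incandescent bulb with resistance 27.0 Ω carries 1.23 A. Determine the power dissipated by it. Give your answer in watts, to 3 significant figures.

Knowing I and R, the power is just I²R — no need to find V first.
P = (1.230 A)² × 27.0 Ω = 40.85 W

40.8 W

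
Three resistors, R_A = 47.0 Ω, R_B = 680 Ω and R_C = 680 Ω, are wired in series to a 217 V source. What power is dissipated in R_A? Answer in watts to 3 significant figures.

Since the resistors are in series they all carry the loop current I = V/R_total; the power in any one is I²R.
R_total = 47.0 + 680 + 680 = 1407 Ω
I = V / R_total = 217 / 1407 = 0.1542 A
P_R_A = I² × R_A = (0.1542)² × 47.0 = 1.118 W

1.12 W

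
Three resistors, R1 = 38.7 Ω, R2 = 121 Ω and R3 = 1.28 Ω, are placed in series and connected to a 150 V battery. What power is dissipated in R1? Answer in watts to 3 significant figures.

The current is common to all series resistors; compute it, then apply P = I²R for the target.
R_total = 38.7 + 121 + 1.28 = 161.0 Ω
I = V / R_total = 150 / 161.0 = 0.9318 A
P_R1 = I² × R1 = (0.9318)² × 38.7 = 33.60 W

33.6 W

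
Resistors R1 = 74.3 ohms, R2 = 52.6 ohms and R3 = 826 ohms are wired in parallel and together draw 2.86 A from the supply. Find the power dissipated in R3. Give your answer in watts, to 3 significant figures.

8.73 W

We need the common branch voltage; get it from I_total × R_eq, then P = V²/R for the branch.
1/R_eq = 1/74.3 + 1/52.6 + 1/826 ⇒ R_eq = 29.69 Ω
V = I_total × R_eq = 2.860 × 29.69 = 84.91 V
P_R3 = V² / R3 = (84.91)² / 826 = 8.729 W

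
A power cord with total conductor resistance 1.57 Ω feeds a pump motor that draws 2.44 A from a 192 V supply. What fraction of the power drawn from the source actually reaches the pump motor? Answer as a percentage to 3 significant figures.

The power cord carries the full 2.44 A.
P_line = I² R_line = (2.440)² × 1.57 = 9.347 W
P_source = V I = 192 × 2.440 = 468.5 W; P_load = 459.1 W
η = P_load / P_source = 459.1 / 468.5 = 0.9800

98.0 %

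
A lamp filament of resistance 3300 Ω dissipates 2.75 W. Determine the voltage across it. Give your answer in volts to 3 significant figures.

Rearranging the power relation for the two known quantities gives V = √(P R).
V = √(2.75 × 3300) = 95.26 V

95.3 V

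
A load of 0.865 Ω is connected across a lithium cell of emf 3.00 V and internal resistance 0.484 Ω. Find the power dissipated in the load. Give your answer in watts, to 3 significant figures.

Find the circuit current first, then P = I²R for the load (series elements share I).
I = ε / (r + R) = 3.00 / (0.484 + 0.865) = 2.224 A
P_load = I² R = (2.224)² × 0.865 = 4.278 W

4.28 W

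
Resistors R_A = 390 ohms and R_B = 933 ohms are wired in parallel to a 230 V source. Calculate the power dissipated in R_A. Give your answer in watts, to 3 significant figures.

Parallel branches share the same voltage; P = V²/R gives the branch power in one step.
P_R_A = V² / R_A = (230)² / 390 Ω = 135.6 W

136 W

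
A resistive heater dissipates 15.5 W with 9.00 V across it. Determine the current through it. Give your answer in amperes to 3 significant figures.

1.72 A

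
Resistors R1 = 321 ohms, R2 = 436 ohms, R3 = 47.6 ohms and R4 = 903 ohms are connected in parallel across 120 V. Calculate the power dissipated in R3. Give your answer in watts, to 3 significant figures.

303 W

The supply voltage appears across each parallel branch — just use P = V²/R3.
P_R3 = V² / R3 = (120)² / 47.6 Ω = 302.5 W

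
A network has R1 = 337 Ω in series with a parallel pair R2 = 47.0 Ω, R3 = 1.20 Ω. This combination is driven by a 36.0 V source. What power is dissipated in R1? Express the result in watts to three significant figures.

3.82 W

Collapse R2‖R3 to a single equivalent, reducing the network to two series elements.
R_p = (47.0×1.20)/(47.0+1.20) = 1.170 Ω
R_total = 337 + 1.170 = 338.2 Ω
I = V / R_total = 36.0 / 338.2 = 0.1065 A
All the current flows through R1; use P = I²R.
P_R1 = (0.1065)² × 337 = 3.819 W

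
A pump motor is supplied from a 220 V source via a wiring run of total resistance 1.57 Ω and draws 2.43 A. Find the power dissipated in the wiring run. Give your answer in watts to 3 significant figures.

9.27 W

The wiring run is a series resistance carrying the load current; its dissipation is I²R_line.
The wiring run carries the full 2.43 A.
P_line = I² R_line = (2.430)² × 1.57 = 9.271 W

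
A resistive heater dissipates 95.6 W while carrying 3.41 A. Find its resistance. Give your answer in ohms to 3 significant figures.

The two known quantities fix the third via R = P / I².
R = 95.6 / (3.410)² = 8.221 Ω

8.22 Ω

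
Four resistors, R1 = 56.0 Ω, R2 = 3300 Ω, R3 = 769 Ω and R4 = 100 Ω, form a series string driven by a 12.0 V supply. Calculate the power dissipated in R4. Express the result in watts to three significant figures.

0.000807 W

Since the resistors are in series they all carry the loop current I = V/R_total; the power in any one is I²R.
R_total = 56.0 + 3300 + 769 + 100 = 4225 Ω
I = V / R_total = 12.0 / 4225 = 0.002840 A
P_R4 = I² × R4 = (0.002840)² × 100 = 0.0008067 W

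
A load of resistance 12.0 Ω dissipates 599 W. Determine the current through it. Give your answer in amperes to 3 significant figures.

Inverting the appropriate power form: I = √(P / R).
I = √(599 / 12.0) = 7.065 A

7.07 A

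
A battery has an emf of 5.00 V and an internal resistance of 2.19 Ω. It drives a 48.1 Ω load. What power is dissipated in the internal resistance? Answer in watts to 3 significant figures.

0.0216 W

The internal resistance carries the same current as the load; P_int = I²r.
I = ε / (r + R) = 5.00 / (2.19 + 48.1) = 0.09942 A
P_int = I² r = (0.09942)² × 2.19 = 0.02165 W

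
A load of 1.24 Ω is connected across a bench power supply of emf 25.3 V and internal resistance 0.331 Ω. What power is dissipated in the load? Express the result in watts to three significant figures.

322 W

The internal resistance and the load are in series, so the same I flows through both; get I from ε/(r+R), then I²R for the load.
I = ε / (r + R) = 25.3 / (0.331 + 1.24) = 16.10 A
P_load = I² R = (16.10)² × 1.24 = 321.6 W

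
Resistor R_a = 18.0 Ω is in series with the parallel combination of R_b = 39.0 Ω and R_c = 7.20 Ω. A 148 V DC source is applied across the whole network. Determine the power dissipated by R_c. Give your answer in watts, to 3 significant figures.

First combine the parallel branches into one equivalent R_p, then R_a + R_p is a series pair.
R_p = (39.0×7.20)/(39.0+7.20) = 6.078 Ω
R_total = 18.0 + 6.078 = 24.08 Ω
I = V / R_total = 148 / 24.08 = 6.147 A
Voltage across the parallel pair: V_p = I × R_p = 6.147 × 6.078 = 37.36 V
R_c sees V_p directly, so P = V_p² / R_c.
P_R_c = (37.36)² / 7.20 = 193.8 W

194 W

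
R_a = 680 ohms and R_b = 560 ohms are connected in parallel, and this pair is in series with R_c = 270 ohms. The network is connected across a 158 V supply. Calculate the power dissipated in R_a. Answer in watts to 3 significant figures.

10.4 W

Combine R_a and R_b into their parallel equivalent first, reducing the network to two series resistors.
R_p = (680×560)/(680+560) = 307.1 Ω
R_total = R_p + 270 = 307.1 + 270 = 577.1 Ω
I = V / R_total = 158 / 577.1 = 0.2738 A
Voltage across the parallel pair: V_p = I × R_p = 0.2738 × 307.1 = 84.08 V
Use P = V²/R for R_a with V = V_p.
P_R_a = (84.08)² / 680 = 10.40 W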